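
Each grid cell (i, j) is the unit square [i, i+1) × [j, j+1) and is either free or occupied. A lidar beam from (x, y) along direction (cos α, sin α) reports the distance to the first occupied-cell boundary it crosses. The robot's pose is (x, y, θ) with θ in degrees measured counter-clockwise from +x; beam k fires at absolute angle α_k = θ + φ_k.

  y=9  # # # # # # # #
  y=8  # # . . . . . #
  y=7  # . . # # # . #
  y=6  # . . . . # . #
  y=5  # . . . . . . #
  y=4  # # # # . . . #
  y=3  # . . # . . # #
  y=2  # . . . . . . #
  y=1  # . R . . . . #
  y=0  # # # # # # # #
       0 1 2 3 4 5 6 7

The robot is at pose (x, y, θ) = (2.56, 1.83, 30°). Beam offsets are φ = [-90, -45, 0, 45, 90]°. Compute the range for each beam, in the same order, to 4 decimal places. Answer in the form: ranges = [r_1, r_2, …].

ranges = [0.9584, 3.2069, 3.9722, 1.7000, 2.5057]

beam 1: φ=-90°, α=300°
  direction (0.5000, -0.8660); cell (2,1); t to first gridline: x 0.8800, y 0.9584 (then +2.0000 / +1.1547)
    (3,1) via x @ 0.8800
    (3,0) via y @ 0.9584  # hit
  → r_1 = 0.9584
beam 2: φ=-45°, α=345°
  direction (0.9659, -0.2588); cell (2,1); t to first gridline: x 0.4555, y 3.2069 (then +1.0353 / +3.8637)
    (3,1) via x @ 0.4555
    (4,1) via x @ 1.4908
    (5,1) via x @ 2.5261
    (5,0) via y @ 3.2069  # hit
  → r_2 = 3.2069
beam 3: φ=0°, α=30°
  direction (0.8660, 0.5000); cell (2,1); t to first gridline: x 0.5081, y 0.3400 (then +1.1547 / +2.0000)
    (2,2) via y @ 0.3400
    (3,2) via x @ 0.5081
    (4,2) via x @ 1.6628
    (4,3) via y @ 2.3400
    (5,3) via x @ 2.8175
    (6,3) via x @ 3.9722  # hit
  → r_3 = 3.9722
beam 4: φ=45°, α=75°
  direction (0.2588, 0.9659); cell (2,1); t to first gridline: x 1.7000, y 0.1760 (then +3.8637 / +1.0353)
    (2,2) via y @ 0.1760
    (2,3) via y @ 1.2113
    (3,3) via x @ 1.7000  # hit
  → r_4 = 1.7000
beam 5: φ=90°, α=120°
  direction (-0.5000, 0.8660); cell (2,1); t to first gridline: x 1.1200, y 0.1963 (then +2.0000 / +1.1547)
    (2,2) via y @ 0.1963
    (1,2) via x @ 1.1200
    (1,3) via y @ 1.3510
    (1,4) via y @ 2.5057  # hit
  → r_5 = 2.5057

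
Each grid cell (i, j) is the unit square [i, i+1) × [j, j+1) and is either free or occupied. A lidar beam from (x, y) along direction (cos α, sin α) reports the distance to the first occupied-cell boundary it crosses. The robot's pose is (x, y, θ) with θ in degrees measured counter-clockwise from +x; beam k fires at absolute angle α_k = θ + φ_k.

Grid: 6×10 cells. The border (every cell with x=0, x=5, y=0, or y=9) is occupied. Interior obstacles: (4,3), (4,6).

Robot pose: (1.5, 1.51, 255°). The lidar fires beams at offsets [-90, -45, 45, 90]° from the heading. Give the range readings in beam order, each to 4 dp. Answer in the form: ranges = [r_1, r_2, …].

beam 1: φ=-90°, α=165°
  direction (-0.9659, 0.2588); cell (1,1); t to first gridline: x 0.5176, y 1.8932 (then +1.0353 / +3.8637)
    (0,1) via x @ 0.5176  # hit
  → r_1 = 0.5176
beam 2: φ=-45°, α=210°
  direction (-0.8660, -0.5000); cell (1,1); t to first gridline: x 0.5774, y 1.0200 (then +1.1547 / +2.0000)
    (0,1) via x @ 0.5774  # hit
  → r_2 = 0.5774
beam 3: φ=45°, α=300°
  direction (0.5000, -0.8660); cell (1,1); t to first gridline: x 1.0000, y 0.5889 (then +2.0000 / +1.1547)
    (1,0) via y @ 0.5889  # hit
  → r_3 = 0.5889
beam 4: φ=90°, α=345°
  direction (0.9659, -0.2588); cell (1,1); t to first gridline: x 0.5176, y 1.9705 (then +1.0353 / +3.8637)
    (2,1) via x @ 0.5176
    (3,1) via x @ 1.5529
    (3,0) via y @ 1.9705  # hit
  → r_4 = 1.9705

ranges = [0.5176, 0.5774, 0.5889, 1.9705]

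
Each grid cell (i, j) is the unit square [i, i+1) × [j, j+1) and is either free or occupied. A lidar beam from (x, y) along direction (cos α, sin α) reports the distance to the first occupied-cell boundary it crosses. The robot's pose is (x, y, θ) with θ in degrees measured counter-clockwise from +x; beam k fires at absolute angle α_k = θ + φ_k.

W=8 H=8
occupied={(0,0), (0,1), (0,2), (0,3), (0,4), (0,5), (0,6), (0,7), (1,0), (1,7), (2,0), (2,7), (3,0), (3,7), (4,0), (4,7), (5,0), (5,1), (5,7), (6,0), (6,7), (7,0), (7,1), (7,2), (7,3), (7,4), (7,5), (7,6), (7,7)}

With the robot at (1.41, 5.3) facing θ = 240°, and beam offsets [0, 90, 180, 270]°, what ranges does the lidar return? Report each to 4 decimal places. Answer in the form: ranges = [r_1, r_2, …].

ranges = [0.8200, 6.4548, 1.9630, 0.4734]

beam 1: φ=0°, α=240°
  direction (-0.5000, -0.8660); cell (1,5); t to first gridline: x 0.8200, y 0.3464 (then +2.0000 / +1.1547)
    (1,4) via y @ 0.3464
    (0,4) via x @ 0.8200  # hit
  → r_1 = 0.8200
beam 2: φ=90°, α=330°
  direction (0.8660, -0.5000); cell (1,5); t to first gridline: x 0.6813, y 0.6000 (then +1.1547 / +2.0000)
    (1,4) via y @ 0.6000
    (2,4) via x @ 0.6813
    (3,4) via x @ 1.8360
    (3,3) via y @ 2.6000
    (4,3) via x @ 2.9907
    (5,3) via x @ 4.1454
    (5,2) via y @ 4.6000
    (6,2) via x @ 5.3001
    (7,2) via x @ 6.4548  # hit
  → r_2 = 6.4548
beam 3: φ=180°, α=60°
  direction (0.5000, 0.8660); cell (1,5); t to first gridline: x 1.1800, y 0.8083 (then +2.0000 / +1.1547)
    (1,6) via y @ 0.8083
    (2,6) via x @ 1.1800
    (2,7) via y @ 1.9630  # hit
  → r_3 = 1.9630
beam 4: φ=270°, α=150°
  direction (-0.8660, 0.5000); cell (1,5); t to first gridline: x 0.4734, y 1.4000 (then +1.1547 / +2.0000)
    (0,5) via x @ 0.4734  # hit
  → r_4 = 0.4734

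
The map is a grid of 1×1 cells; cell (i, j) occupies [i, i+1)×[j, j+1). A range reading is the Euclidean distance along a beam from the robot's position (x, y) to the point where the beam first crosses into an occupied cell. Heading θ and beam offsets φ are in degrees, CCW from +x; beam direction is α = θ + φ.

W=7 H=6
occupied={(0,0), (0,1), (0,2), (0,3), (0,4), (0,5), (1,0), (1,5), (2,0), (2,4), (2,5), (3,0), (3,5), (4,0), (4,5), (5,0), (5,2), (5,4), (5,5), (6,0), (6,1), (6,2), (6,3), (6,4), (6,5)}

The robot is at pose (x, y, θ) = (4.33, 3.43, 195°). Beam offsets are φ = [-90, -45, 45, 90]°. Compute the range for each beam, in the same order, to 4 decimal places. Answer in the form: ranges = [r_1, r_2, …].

ranges = [1.6254, 1.5358, 2.8059, 2.5157]

beam 1: φ=-90°, α=105°
  cosα=-0.2588 sinα=0.9659 | (4,3) | tMaxX 1.2750 tMaxY 0.5901 | tΔX 3.8637 tΔY 1.0353
    t=0.5901 [y] (4,4)
    t=1.2750 [x] (3,4)
    t=1.6254 [y] (3,5) — stop
  → r_1 = 1.6254
beam 2: φ=-45°, α=150°
  cosα=-0.8660 sinα=0.5000 | (4,3) | tMaxX 0.3811 tMaxY 1.1400 | tΔX 1.1547 tΔY 2.0000
    t=0.3811 [x] (3,3)
    t=1.1400 [y] (3,4)
    t=1.5358 [x] (2,4) — stop
  → r_2 = 1.5358
beam 3: φ=45°, α=240°
  cosα=-0.5000 sinα=-0.8660 | (4,3) | tMaxX 0.6600 tMaxY 0.4965 | tΔX 2.0000 tΔY 1.1547
    t=0.4965 [y] (4,2)
    t=0.6600 [x] (3,2)
    t=1.6512 [y] (3,1)
    t=2.6600 [x] (2,1)
    t=2.8059 [y] (2,0) — stop
  → r_3 = 2.8059
beam 4: φ=90°, α=285°
  cosα=0.2588 sinα=-0.9659 | (4,3) | tMaxX 2.5887 tMaxY 0.4452 | tΔX 3.8637 tΔY 1.0353
    t=0.4452 [y] (4,2)
    t=1.4804 [y] (4,1)
    t=2.5157 [y] (4,0) — stop
  → r_4 = 2.5157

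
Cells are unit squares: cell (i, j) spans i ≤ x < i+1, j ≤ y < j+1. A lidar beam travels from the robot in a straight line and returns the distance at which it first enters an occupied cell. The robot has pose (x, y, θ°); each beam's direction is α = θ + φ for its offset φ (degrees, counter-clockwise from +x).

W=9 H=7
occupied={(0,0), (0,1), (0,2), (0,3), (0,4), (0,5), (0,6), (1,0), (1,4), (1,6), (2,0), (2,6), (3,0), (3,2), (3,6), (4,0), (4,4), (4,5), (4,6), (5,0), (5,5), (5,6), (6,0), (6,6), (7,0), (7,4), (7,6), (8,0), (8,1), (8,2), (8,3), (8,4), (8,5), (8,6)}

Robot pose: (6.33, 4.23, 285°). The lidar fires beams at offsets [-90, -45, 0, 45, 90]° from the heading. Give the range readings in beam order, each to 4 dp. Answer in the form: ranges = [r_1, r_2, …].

beam 1: φ=-90°, α=195°
  cosα=-0.9659 sinα=-0.2588 | (6,4) | tMaxX 0.3416 tMaxY 0.8887 | tΔX 1.0353 tΔY 3.8637
    t=0.3416 [x] (5,4)
    t=0.8887 [y] (5,3)
    t=1.3769 [x] (4,3)
    t=2.4122 [x] (3,3)
    t=3.4475 [x] (2,3)
    t=4.4827 [x] (1,3)
    t=4.7524 [y] (1,2)
    t=5.5180 [x] (0,2) — stop
  → r_1 = 5.5180
beam 2: φ=-45°, α=240°
  cosα=-0.5000 sinα=-0.8660 | (6,4) | tMaxX 0.6600 tMaxY 0.2656 | tΔX 2.0000 tΔY 1.1547
    t=0.2656 [y] (6,3)
    t=0.6600 [x] (5,3)
    t=1.4203 [y] (5,2)
    t=2.5750 [y] (5,1)
    t=2.6600 [x] (4,1)
    t=3.7297 [y] (4,0) — stop
  → r_2 = 3.7297
beam 3: φ=0°, α=285°
  cosα=0.2588 sinα=-0.9659 | (6,4) | tMaxX 2.5887 tMaxY 0.2381 | tΔX 3.8637 tΔY 1.0353
    t=0.2381 [y] (6,3)
    t=1.2734 [y] (6,2)
    t=2.3087 [y] (6,1)
    t=2.5887 [x] (7,1)
    t=3.3439 [y] (7,0) — stop
  → r_3 = 3.3439
beam 4: φ=45°, α=330°
  cosα=0.8660 sinα=-0.5000 | (6,4) | tMaxX 0.7736 tMaxY 0.4600 | tΔX 1.1547 tΔY 2.0000
    t=0.4600 [y] (6,3)
    t=0.7736 [x] (7,3)
    t=1.9283 [x] (8,3) — stop
  → r_4 = 1.9283
beam 5: φ=90°, α=15°
  cosα=0.9659 sinα=0.2588 | (6,4) | tMaxX 0.6936 tMaxY 2.9751 | tΔX 1.0353 tΔY 3.8637
    t=0.6936 [x] (7,4) — stop
  → r_5 = 0.6936

ranges = [5.5180, 3.7297, 3.3439, 1.9283, 0.6936]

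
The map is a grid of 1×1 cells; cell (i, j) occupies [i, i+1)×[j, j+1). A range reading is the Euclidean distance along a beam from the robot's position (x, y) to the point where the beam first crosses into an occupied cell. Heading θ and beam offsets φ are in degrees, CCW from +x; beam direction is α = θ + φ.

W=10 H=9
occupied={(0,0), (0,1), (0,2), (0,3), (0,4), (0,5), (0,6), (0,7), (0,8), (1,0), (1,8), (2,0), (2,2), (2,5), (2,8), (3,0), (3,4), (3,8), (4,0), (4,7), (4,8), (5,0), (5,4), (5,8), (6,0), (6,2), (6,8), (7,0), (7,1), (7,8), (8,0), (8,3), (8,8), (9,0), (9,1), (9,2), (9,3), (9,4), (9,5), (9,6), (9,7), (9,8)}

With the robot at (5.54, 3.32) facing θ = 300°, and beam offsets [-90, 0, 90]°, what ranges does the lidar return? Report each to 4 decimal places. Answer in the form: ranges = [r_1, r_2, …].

ranges = [4.6400, 0.9200, 3.9953]

beam 1: φ=-90°, α=210°
  cosα=-0.8660 sinα=-0.5000 | (5,3) | tMaxX 0.6235 tMaxY 0.6400 | tΔX 1.1547 tΔY 2.0000
    t=0.6235 [x] (4,3)
    t=0.6400 [y] (4,2)
    t=1.7782 [x] (3,2)
    t=2.6400 [y] (3,1)
    t=2.9329 [x] (2,1)
    t=4.0876 [x] (1,1)
    t=4.6400 [y] (1,0) — stop
  → r_1 = 4.6400
beam 2: φ=0°, α=300°
  cosα=0.5000 sinα=-0.8660 | (5,3) | tMaxX 0.9200 tMaxY 0.3695 | tΔX 2.0000 tΔY 1.1547
    t=0.3695 [y] (5,2)
    t=0.9200 [x] (6,2) — stop
  → r_2 = 0.9200
beam 3: φ=90°, α=30°
  cosα=0.8660 sinα=0.5000 | (5,3) | tMaxX 0.5312 tMaxY 1.3600 | tΔX 1.1547 tΔY 2.0000
    t=0.5312 [x] (6,3)
    t=1.3600 [y] (6,4)
    t=1.6859 [x] (7,4)
    t=2.8406 [x] (8,4)
    t=3.3600 [y] (8,5)
    t=3.9953 [x] (9,5) — stop
  → r_3 = 3.9953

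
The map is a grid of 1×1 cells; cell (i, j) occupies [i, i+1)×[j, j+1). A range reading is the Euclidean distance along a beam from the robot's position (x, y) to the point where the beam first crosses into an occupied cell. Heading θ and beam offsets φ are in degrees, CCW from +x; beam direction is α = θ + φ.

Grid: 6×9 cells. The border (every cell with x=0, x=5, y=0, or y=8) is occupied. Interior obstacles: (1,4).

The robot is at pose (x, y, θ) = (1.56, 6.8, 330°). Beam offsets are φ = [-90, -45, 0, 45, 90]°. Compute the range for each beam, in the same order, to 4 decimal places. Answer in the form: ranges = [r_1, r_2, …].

ranges = [1.1200, 6.0046, 3.9722, 3.5614, 1.3856]

beam 1: φ=-90°, α=240°
  cosα=-0.5000 sinα=-0.8660 | (1,6) | tMaxX 1.1200 tMaxY 0.9238 | tΔX 2.0000 tΔY 1.1547
    t=0.9238 [y] (1,5)
    t=1.1200 [x] (0,5) — stop
  → r_1 = 1.1200
beam 2: φ=-45°, α=285°
  cosα=0.2588 sinα=-0.9659 | (1,6) | tMaxX 1.7000 tMaxY 0.8282 | tΔX 3.8637 tΔY 1.0353
    t=0.8282 [y] (1,5)
    t=1.7000 [x] (2,5)
    t=1.8635 [y] (2,4)
    t=2.8988 [y] (2,3)
    t=3.9340 [y] (2,2)
    t=4.9693 [y] (2,1)
    t=5.5637 [x] (3,1)
    t=6.0046 [y] (3,0) — stop
  → r_2 = 6.0046
beam 3: φ=0°, α=330°
  cosα=0.8660 sinα=-0.5000 | (1,6) | tMaxX 0.5081 tMaxY 1.6000 | tΔX 1.1547 tΔY 2.0000
    t=0.5081 [x] (2,6)
    t=1.6000 [y] (2,5)
    t=1.6628 [x] (3,5)
    t=2.8175 [x] (4,5)
    t=3.6000 [y] (4,4)
    t=3.9722 [x] (5,4) — stop
  → r_3 = 3.9722
beam 4: φ=45°, α=15°
  cosα=0.9659 sinα=0.2588 | (1,6) | tMaxX 0.4555 tMaxY 0.7727 | tΔX 1.0353 tΔY 3.8637
    t=0.4555 [x] (2,6)
    t=0.7727 [y] (2,7)
    t=1.4908 [x] (3,7)
    t=2.5261 [x] (4,7)
    t=3.5614 [x] (5,7) — stop
  → r_4 = 3.5614
beam 5: φ=90°, α=60°
  cosα=0.5000 sinα=0.8660 | (1,6) | tMaxX 0.8800 tMaxY 0.2309 | tΔX 2.0000 tΔY 1.1547
    t=0.2309 [y] (1,7)
    t=0.8800 [x] (2,7)
    t=1.3856 [y] (2,8) — stop
  → r_5 = 1.3856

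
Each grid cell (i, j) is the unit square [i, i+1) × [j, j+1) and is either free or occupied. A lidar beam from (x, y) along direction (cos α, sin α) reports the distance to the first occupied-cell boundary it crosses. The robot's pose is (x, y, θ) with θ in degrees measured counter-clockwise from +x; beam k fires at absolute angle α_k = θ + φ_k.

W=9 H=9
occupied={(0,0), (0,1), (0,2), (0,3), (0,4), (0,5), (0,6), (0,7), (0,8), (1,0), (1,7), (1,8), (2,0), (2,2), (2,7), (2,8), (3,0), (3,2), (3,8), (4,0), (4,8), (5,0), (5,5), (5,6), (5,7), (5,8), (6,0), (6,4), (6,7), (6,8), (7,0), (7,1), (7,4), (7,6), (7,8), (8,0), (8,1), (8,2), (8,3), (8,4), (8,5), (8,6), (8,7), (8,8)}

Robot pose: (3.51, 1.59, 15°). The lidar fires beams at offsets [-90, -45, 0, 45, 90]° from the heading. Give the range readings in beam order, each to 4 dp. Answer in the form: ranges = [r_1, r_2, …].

ranges = [0.6108, 1.1800, 4.6484, 0.4734, 0.4245]

beam 1: φ=-90°, α=285°
  d=(0.2588,-0.9659)  start (3,1)  tX=1.8932 tY=0.6108  stride 1/|dx|=3.8637 1/|dy|=1.0353
    cross y-line → (3,0), t=0.6108 (wall)
  → r_1 = 0.6108
beam 2: φ=-45°, α=330°
  d=(0.8660,-0.5000)  start (3,1)  tX=0.5658 tY=1.1800  stride 1/|dx|=1.1547 1/|dy|=2.0000
    cross x-line → (4,1), t=0.5658
    cross y-line → (4,0), t=1.1800 (wall)
  → r_2 = 1.1800
beam 3: φ=0°, α=15°
  d=(0.9659,0.2588)  start (3,1)  tX=0.5073 tY=1.5841  stride 1/|dx|=1.0353 1/|dy|=3.8637
    cross x-line → (4,1), t=0.5073
    cross x-line → (5,1), t=1.5426
    cross y-line → (5,2), t=1.5841
    cross x-line → (6,2), t=2.5778
    cross x-line → (7,2), t=3.6131
    cross x-line → (8,2), t=4.6484 (wall)
  → r_3 = 4.6484
beam 4: φ=45°, α=60°
  d=(0.5000,0.8660)  start (3,1)  tX=0.9800 tY=0.4734  stride 1/|dx|=2.0000 1/|dy|=1.1547
    cross y-line → (3,2), t=0.4734 (wall)
  → r_4 = 0.4734
beam 5: φ=90°, α=105°
  d=(-0.2588,0.9659)  start (3,1)  tX=1.9705 tY=0.4245  stride 1/|dx|=3.8637 1/|dy|=1.0353
    cross y-line → (3,2), t=0.4245 (wall)
  → r_5 = 0.4245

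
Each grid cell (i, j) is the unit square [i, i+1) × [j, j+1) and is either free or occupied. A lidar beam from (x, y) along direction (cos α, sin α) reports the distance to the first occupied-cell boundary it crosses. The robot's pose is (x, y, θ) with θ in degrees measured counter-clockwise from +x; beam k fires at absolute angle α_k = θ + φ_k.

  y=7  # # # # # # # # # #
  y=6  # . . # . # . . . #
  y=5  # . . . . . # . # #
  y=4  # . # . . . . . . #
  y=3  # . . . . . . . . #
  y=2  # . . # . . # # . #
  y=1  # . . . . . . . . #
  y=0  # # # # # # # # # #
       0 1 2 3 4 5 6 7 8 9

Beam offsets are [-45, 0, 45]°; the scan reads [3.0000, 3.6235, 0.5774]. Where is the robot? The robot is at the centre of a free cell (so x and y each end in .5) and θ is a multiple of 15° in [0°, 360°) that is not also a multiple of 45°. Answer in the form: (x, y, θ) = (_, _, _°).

(x, y, θ) = (4.5, 2.5, 105°)

The pose lattice has 40·16 = 640 candidates. Test each by forward raycasting.
  (2.5, 1.5, 30°): beam 1 = 1.9319 ≠ 3.0000 ✗
  (1.5, 3.5, 195°): beam 1 = 0.5774 ≠ 3.0000 ✗
  (4.5, 1.5, 60°): beam 1 = 1.9319 ≠ 3.0000 ✗
  (1.5, 1.5, 120°): beam 1 = 2.5882 ≠ 3.0000 ✗
  …
  (4.5, 2.5, 105°): r_1=3.0000, r_2=3.6235, r_3=0.5774 — all match ✓
Unique over the lattice → pose = (4.5, 2.5, 105°).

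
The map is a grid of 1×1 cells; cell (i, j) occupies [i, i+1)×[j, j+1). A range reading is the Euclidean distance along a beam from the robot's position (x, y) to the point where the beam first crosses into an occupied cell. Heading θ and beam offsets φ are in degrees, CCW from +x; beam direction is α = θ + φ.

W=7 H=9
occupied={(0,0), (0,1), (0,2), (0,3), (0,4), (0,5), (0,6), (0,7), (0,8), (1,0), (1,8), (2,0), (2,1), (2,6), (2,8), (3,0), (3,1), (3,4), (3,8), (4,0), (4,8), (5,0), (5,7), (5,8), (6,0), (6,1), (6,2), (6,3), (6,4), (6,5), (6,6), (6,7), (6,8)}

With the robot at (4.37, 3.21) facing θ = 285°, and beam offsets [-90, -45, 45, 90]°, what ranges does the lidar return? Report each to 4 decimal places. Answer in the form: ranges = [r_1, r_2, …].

beam 1: φ=-90°, α=195°
  direction (-0.9659, -0.2588); cell (4,3); t to first gridline: x 0.3831, y 0.8114 (then +1.0353 / +3.8637)
    (3,3) via x @ 0.3831
    (3,2) via y @ 0.8114
    (2,2) via x @ 1.4183
    (1,2) via x @ 2.4536
    (0,2) via x @ 3.4889  # hit
  → r_1 = 3.4889
beam 2: φ=-45°, α=240°
  direction (-0.5000, -0.8660); cell (4,3); t to first gridline: x 0.7400, y 0.2425 (then +2.0000 / +1.1547)
    (4,2) via y @ 0.2425
    (3,2) via x @ 0.7400
    (3,1) via y @ 1.3972  # hit
  → r_2 = 1.3972
beam 3: φ=45°, α=330°
  direction (0.8660, -0.5000); cell (4,3); t to first gridline: x 0.7275, y 0.4200 (then +1.1547 / +2.0000)
    (4,2) via y @ 0.4200
    (5,2) via x @ 0.7275
    (6,2) via x @ 1.8822  # hit
  → r_3 = 1.8822
beam 4: φ=90°, α=15°
  direction (0.9659, 0.2588); cell (4,3); t to first gridline: x 0.6522, y 3.0523 (then +1.0353 / +3.8637)
    (5,3) via x @ 0.6522
    (6,3) via x @ 1.6875  # hit
  → r_4 = 1.6875

ranges = [3.4889, 1.3972, 1.8822, 1.6875]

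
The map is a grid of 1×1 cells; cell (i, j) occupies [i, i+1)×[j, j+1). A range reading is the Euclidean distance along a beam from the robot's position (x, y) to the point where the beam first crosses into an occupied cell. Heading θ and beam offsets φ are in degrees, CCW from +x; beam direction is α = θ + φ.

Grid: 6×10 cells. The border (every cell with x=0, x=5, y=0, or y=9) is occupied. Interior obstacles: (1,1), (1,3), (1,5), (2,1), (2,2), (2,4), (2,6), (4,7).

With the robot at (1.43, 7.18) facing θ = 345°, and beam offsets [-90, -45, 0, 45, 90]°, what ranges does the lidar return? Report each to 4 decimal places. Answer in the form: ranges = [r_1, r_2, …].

ranges = [1.2216, 1.1400, 0.6955, 3.6400, 1.8842]

beam 1: φ=-90°, α=255°
  direction (-0.2588, -0.9659); cell (1,7); t to first gridline: x 1.6614, y 0.1863 (then +3.8637 / +1.0353)
    (1,6) via y @ 0.1863
    (1,5) via y @ 1.2216  # hit
  → r_1 = 1.2216
beam 2: φ=-45°, α=300°
  direction (0.5000, -0.8660); cell (1,7); t to first gridline: x 1.1400, y 0.2078 (then +2.0000 / +1.1547)
    (1,6) via y @ 0.2078
    (2,6) via x @ 1.1400  # hit
  → r_2 = 1.1400
beam 3: φ=0°, α=345°
  direction (0.9659, -0.2588); cell (1,7); t to first gridline: x 0.5901, y 0.6955 (then +1.0353 / +3.8637)
    (2,7) via x @ 0.5901
    (2,6) via y @ 0.6955  # hit
  → r_3 = 0.6955
beam 4: φ=45°, α=30°
  direction (0.8660, 0.5000); cell (1,7); t to first gridline: x 0.6582, y 1.6400 (then +1.1547 / +2.0000)
    (2,7) via x @ 0.6582
    (2,8) via y @ 1.6400
    (3,8) via x @ 1.8129
    (4,8) via x @ 2.9676
    (4,9) via y @ 3.6400  # hit
  → r_4 = 3.6400
beam 5: φ=90°, α=75°
  direction (0.2588, 0.9659); cell (1,7); t to first gridline: x 2.2023, y 0.8489 (then +3.8637 / +1.0353)
    (1,8) via y @ 0.8489
    (1,9) via y @ 1.8842  # hit
  → r_5 = 1.8842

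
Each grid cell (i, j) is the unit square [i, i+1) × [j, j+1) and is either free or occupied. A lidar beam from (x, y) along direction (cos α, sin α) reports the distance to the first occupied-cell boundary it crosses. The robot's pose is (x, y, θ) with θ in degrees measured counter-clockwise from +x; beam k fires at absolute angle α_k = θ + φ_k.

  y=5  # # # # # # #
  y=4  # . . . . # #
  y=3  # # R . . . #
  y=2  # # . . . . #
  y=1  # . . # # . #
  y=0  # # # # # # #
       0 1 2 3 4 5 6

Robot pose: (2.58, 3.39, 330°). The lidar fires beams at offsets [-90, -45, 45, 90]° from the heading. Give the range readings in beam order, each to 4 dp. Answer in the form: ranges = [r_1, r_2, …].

beam 1: φ=-90°, α=240°
  d=(-0.5000,-0.8660)  start (2,3)  tX=1.1600 tY=0.4503  stride 1/|dx|=2.0000 1/|dy|=1.1547
    cross y-line → (2,2), t=0.4503
    cross x-line → (1,2), t=1.1600 (wall)
  → r_1 = 1.1600
beam 2: φ=-45°, α=285°
  d=(0.2588,-0.9659)  start (2,3)  tX=1.6228 tY=0.4038  stride 1/|dx|=3.8637 1/|dy|=1.0353
    cross y-line → (2,2), t=0.4038
    cross y-line → (2,1), t=1.4390
    cross x-line → (3,1), t=1.6228 (wall)
  → r_2 = 1.6228
beam 3: φ=45°, α=15°
  d=(0.9659,0.2588)  start (2,3)  tX=0.4348 tY=2.3569  stride 1/|dx|=1.0353 1/|dy|=3.8637
    cross x-line → (3,3), t=0.4348
    cross x-line → (4,3), t=1.4701
    cross y-line → (4,4), t=2.3569
    cross x-line → (5,4), t=2.5054 (wall)
  → r_3 = 2.5054
beam 4: φ=90°, α=60°
  d=(0.5000,0.8660)  start (2,3)  tX=0.8400 tY=0.7044  stride 1/|dx|=2.0000 1/|dy|=1.1547
    cross y-line → (2,4), t=0.7044
    cross x-line → (3,4), t=0.8400
    cross y-line → (3,5), t=1.8591 (wall)
  → r_4 = 1.8591

ranges = [1.1600, 1.6228, 2.5054, 1.8591]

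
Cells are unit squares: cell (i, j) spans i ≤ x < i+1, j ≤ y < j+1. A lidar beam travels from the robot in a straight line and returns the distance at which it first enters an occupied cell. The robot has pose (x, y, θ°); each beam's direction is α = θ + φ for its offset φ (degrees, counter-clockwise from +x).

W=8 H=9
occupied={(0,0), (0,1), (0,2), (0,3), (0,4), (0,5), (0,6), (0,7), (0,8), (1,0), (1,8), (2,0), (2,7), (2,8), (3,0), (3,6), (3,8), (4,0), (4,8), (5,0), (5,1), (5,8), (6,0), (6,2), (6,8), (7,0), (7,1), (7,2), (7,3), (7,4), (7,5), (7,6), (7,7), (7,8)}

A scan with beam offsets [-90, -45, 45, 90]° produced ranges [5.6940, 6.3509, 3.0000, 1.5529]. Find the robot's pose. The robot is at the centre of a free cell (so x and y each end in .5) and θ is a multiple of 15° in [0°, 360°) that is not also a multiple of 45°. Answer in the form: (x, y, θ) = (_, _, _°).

(x, y, θ) = (4.5, 2.5, 165°)

Candidates: 38 free-cell centres × 16 headings = 608 poses. Raycast each; keep the one whose scan matches to 4 dp.
  (6.5, 1.5, 210°): beam 1 = 0.5774 ≠ 5.6940 ✗
  (4.5, 3.5, 330°): beam 1 = 2.8868 ≠ 5.6940 ✗
  (4.5, 3.5, 210°): beam 1 = 2.8868 ≠ 5.6940 ✗
  (3.5, 7.5, 120°): beam 1 = 1.0000 ≠ 5.6940 ✗
  …
  (4.5, 2.5, 165°): r_1=5.6940, r_2=6.3509, r_3=3.0000, r_4=1.5529 — all match ✓
No second candidate reproduces the full scan.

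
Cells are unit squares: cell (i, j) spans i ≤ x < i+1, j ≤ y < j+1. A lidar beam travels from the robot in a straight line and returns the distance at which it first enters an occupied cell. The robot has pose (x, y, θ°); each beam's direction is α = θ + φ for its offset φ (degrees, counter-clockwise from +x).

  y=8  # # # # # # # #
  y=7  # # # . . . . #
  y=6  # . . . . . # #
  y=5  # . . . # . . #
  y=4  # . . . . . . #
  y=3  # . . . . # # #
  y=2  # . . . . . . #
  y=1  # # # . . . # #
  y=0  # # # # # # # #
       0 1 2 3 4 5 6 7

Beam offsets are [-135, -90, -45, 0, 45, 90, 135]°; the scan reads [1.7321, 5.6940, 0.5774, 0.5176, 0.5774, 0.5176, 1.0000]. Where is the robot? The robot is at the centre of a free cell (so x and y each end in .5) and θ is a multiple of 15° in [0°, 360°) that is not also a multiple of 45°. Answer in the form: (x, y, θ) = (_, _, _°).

Candidates: 33 free-cell centres × 16 headings = 528 poses. Raycast each; keep the one whose scan matches to 4 dp.
  (3.5, 3.5, 255°): beam 1 = 4.0415 ≠ 1.7321 ✗
  (4.5, 2.5, 240°): beam 1 = 5.6940 ≠ 1.7321 ✗
  (4.5, 2.5, 330°): beam 1 = 1.9319 ≠ 1.7321 ✗
  (5.5, 1.5, 330°): beam 1 = 1.9319 ≠ 1.7321 ✗
  (4.5, 3.5, 330°): beam 1 = 3.6235 ≠ 1.7321 ✗
  …
  (6.5, 4.5, 285°): r_1=1.7321, r_2=5.6940, r_3=0.5774, r_4=0.5176, r_5=0.5774, r_6=0.5176, r_7=1.0000 — all match ✓
Only this pose fits every beam.

(x, y, θ) = (6.5, 4.5, 285°)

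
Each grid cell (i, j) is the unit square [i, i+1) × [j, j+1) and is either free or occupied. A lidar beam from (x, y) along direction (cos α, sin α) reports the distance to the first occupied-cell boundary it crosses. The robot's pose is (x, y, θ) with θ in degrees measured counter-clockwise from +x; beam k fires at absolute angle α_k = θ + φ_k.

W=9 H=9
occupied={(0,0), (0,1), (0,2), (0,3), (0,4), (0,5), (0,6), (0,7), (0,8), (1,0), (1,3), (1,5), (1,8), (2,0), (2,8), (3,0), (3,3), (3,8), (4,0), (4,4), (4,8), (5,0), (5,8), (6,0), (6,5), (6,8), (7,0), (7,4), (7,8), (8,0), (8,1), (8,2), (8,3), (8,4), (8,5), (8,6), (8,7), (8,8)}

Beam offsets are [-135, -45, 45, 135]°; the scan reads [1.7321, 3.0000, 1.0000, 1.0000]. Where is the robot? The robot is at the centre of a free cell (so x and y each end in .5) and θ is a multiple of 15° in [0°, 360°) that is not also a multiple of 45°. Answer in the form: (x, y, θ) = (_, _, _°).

(x, y, θ) = (2.5, 2.5, 15°)

Candidates: 43 free-cell centres × 16 headings = 688 poses. Raycast each; keep the one whose scan matches to 4 dp.
  (2.5, 3.5, 255°): beam 2 = 0.5774 ≠ 3.0000 ✗
  (3.5, 4.5, 105°): beam 1 = 0.5774 ≠ 1.7321 ✗
  (5.5, 1.5, 210°): beam 1 = 3.6235 ≠ 1.7321 ✗
  …
  (2.5, 2.5, 15°): r_1=1.7321, r_2=3.0000, r_3=1.0000, r_4=1.0000 — all match ✓
Only this pose fits every beam.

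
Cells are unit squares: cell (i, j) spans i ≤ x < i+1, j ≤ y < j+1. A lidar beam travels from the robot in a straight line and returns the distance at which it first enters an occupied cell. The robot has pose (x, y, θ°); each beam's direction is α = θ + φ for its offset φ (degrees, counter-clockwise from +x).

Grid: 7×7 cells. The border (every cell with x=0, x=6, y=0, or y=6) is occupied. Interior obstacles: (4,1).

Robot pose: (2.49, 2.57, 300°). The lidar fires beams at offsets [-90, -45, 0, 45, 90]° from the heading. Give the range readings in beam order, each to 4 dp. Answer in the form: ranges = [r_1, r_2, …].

beam 1: φ=-90°, α=210°
  cosα=-0.8660 sinα=-0.5000 | (2,2) | tMaxX 0.5658 tMaxY 1.1400 | tΔX 1.1547 tΔY 2.0000
    t=0.5658 [x] (1,2)
    t=1.1400 [y] (1,1)
    t=1.7205 [x] (0,1) — stop
  → r_1 = 1.7205
beam 2: φ=-45°, α=255°
  cosα=-0.2588 sinα=-0.9659 | (2,2) | tMaxX 1.8932 tMaxY 0.5901 | tΔX 3.8637 tΔY 1.0353
    t=0.5901 [y] (2,1)
    t=1.6254 [y] (2,0) — stop
  → r_2 = 1.6254
beam 3: φ=0°, α=300°
  cosα=0.5000 sinα=-0.8660 | (2,2) | tMaxX 1.0200 tMaxY 0.6582 | tΔX 2.0000 tΔY 1.1547
    t=0.6582 [y] (2,1)
    t=1.0200 [x] (3,1)
    t=1.8129 [y] (3,0) — stop
  → r_3 = 1.8129
beam 4: φ=45°, α=345°
  cosα=0.9659 sinα=-0.2588 | (2,2) | tMaxX 0.5280 tMaxY 2.2023 | tΔX 1.0353 tΔY 3.8637
    t=0.5280 [x] (3,2)
    t=1.5633 [x] (4,2)
    t=2.2023 [y] (4,1) — stop
  → r_4 = 2.2023
beam 5: φ=90°, α=30°
  cosα=0.8660 sinα=0.5000 | (2,2) | tMaxX 0.5889 tMaxY 0.8600 | tΔX 1.1547 tΔY 2.0000
    t=0.5889 [x] (3,2)
    t=0.8600 [y] (3,3)
    t=1.7436 [x] (4,3)
    t=2.8600 [y] (4,4)
    t=2.8983 [x] (5,4)
    t=4.0530 [x] (6,4) — stop
  → r_5 = 4.0530

ranges = [1.7205, 1.6254, 1.8129, 2.2023, 4.0530]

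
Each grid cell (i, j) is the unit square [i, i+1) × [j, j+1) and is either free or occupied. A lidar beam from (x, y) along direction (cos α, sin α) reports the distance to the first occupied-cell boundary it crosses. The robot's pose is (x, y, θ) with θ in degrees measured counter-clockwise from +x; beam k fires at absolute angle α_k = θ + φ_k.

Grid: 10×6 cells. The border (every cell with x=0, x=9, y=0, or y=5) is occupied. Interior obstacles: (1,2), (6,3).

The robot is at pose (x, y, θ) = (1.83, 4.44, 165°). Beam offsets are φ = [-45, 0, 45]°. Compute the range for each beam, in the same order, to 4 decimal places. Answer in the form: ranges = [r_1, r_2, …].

ranges = [0.6466, 0.8593, 0.9584]

beam 1: φ=-45°, α=120°
  cosα=-0.5000 sinα=0.8660 | (1,4) | tMaxX 1.6600 tMaxY 0.6466 | tΔX 2.0000 tΔY 1.1547
    t=0.6466 [y] (1,5) — stop
  → r_1 = 0.6466
beam 2: φ=0°, α=165°
  cosα=-0.9659 sinα=0.2588 | (1,4) | tMaxX 0.8593 tMaxY 2.1637 | tΔX 1.0353 tΔY 3.8637
    t=0.8593 [x] (0,4) — stop
  → r_2 = 0.8593
beam 3: φ=45°, α=210°
  cosα=-0.8660 sinα=-0.5000 | (1,4) | tMaxX 0.9584 tMaxY 0.8800 | tΔX 1.1547 tΔY 2.0000
    t=0.8800 [y] (1,3)
    t=0.9584 [x] (0,3) — stop
  → r_3 = 0.9584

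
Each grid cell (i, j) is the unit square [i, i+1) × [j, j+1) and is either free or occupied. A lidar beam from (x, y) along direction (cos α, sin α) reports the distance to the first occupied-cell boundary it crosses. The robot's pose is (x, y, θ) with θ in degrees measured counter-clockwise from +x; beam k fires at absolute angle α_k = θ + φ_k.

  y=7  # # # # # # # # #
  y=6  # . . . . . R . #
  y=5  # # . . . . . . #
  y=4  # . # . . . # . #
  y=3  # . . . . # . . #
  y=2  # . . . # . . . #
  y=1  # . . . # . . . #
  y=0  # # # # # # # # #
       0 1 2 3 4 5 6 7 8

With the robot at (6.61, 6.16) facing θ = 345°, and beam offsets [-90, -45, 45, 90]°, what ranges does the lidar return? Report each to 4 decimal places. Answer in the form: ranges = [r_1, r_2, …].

ranges = [1.2009, 2.7800, 1.6050, 0.8696]

beam 1: φ=-90°, α=255°
  direction (-0.2588, -0.9659); cell (6,6); t to first gridline: x 2.3569, y 0.1656 (then +3.8637 / +1.0353)
    (6,5) via y @ 0.1656
    (6,4) via y @ 1.2009  # hit
  → r_1 = 1.2009
beam 2: φ=-45°, α=300°
  direction (0.5000, -0.8660); cell (6,6); t to first gridline: x 0.7800, y 0.1848 (then +2.0000 / +1.1547)
    (6,5) via y @ 0.1848
    (7,5) via x @ 0.7800
    (7,4) via y @ 1.3395
    (7,3) via y @ 2.4942
    (8,3) via x @ 2.7800  # hit
  → r_2 = 2.7800
beam 3: φ=45°, α=30°
  direction (0.8660, 0.5000); cell (6,6); t to first gridline: x 0.4503, y 1.6800 (then +1.1547 / +2.0000)
    (7,6) via x @ 0.4503
    (8,6) via x @ 1.6050  # hit
  → r_3 = 1.6050
beam 4: φ=90°, α=75°
  direction (0.2588, 0.9659); cell (6,6); t to first gridline: x 1.5068, y 0.8696 (then +3.8637 / +1.0353)
    (6,7) via y @ 0.8696  # hit
  → r_4 = 0.8696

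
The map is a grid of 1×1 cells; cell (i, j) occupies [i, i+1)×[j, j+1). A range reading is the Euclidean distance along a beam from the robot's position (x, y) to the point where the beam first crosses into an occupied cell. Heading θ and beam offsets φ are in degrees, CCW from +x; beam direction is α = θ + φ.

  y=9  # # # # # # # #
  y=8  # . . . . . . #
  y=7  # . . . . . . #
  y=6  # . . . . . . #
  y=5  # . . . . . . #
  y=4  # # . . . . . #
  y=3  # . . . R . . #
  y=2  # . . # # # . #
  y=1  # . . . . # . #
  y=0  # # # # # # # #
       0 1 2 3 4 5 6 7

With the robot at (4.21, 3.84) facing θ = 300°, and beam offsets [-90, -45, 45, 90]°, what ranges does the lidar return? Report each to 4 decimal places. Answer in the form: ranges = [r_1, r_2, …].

beam 1: φ=-90°, α=210°
  cosα=-0.8660 sinα=-0.5000 | (4,3) | tMaxX 0.2425 tMaxY 1.6800 | tΔX 1.1547 tΔY 2.0000
    t=0.2425 [x] (3,3)
    t=1.3972 [x] (2,3)
    t=1.6800 [y] (2,2)
    t=2.5519 [x] (1,2)
    t=3.6800 [y] (1,1)
    t=3.7066 [x] (0,1) — stop
  → r_1 = 3.7066
beam 2: φ=-45°, α=255°
  cosα=-0.2588 sinα=-0.9659 | (4,3) | tMaxX 0.8114 tMaxY 0.8696 | tΔX 3.8637 tΔY 1.0353
    t=0.8114 [x] (3,3)
    t=0.8696 [y] (3,2) — stop
  → r_2 = 0.8696
beam 3: φ=45°, α=345°
  cosα=0.9659 sinα=-0.2588 | (4,3) | tMaxX 0.8179 tMaxY 3.2455 | tΔX 1.0353 tΔY 3.8637
    t=0.8179 [x] (5,3)
    t=1.8531 [x] (6,3)
    t=2.8884 [x] (7,3) — stop
  → r_3 = 2.8884
beam 4: φ=90°, α=30°
  cosα=0.8660 sinα=0.5000 | (4,3) | tMaxX 0.9122 tMaxY 0.3200 | tΔX 1.1547 tΔY 2.0000
    t=0.3200 [y] (4,4)
    t=0.9122 [x] (5,4)
    t=2.0669 [x] (6,4)
    t=2.3200 [y] (6,5)
    t=3.2216 [x] (7,5) — stop
  → r_4 = 3.2216

ranges = [3.7066, 0.8696, 2.8884, 3.2216]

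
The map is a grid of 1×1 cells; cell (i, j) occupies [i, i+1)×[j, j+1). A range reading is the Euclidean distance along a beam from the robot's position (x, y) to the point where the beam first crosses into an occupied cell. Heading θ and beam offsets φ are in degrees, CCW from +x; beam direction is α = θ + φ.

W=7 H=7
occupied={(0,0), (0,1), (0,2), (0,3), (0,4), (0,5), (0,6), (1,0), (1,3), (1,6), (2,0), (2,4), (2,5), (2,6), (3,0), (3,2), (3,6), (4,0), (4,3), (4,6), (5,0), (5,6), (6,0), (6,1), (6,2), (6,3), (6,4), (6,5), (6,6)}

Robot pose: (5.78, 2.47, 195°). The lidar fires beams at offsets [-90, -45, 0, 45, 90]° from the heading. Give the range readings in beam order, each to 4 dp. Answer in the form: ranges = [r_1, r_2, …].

ranges = [3.6545, 1.0600, 4.9486, 1.6974, 0.8500]

beam 1: φ=-90°, α=105°
  cosα=-0.2588 sinα=0.9659 | (5,2) | tMaxX 3.0137 tMaxY 0.5487 | tΔX 3.8637 tΔY 1.0353
    t=0.5487 [y] (5,3)
    t=1.5840 [y] (5,4)
    t=2.6192 [y] (5,5)
    t=3.0137 [x] (4,5)
    t=3.6545 [y] (4,6) — stop
  → r_1 = 3.6545
beam 2: φ=-45°, α=150°
  cosα=-0.8660 sinα=0.5000 | (5,2) | tMaxX 0.9007 tMaxY 1.0600 | tΔX 1.1547 tΔY 2.0000
    t=0.9007 [x] (4,2)
    t=1.0600 [y] (4,3) — stop
  → r_2 = 1.0600
beam 3: φ=0°, α=195°
  cosα=-0.9659 sinα=-0.2588 | (5,2) | tMaxX 0.8075 tMaxY 1.8159 | tΔX 1.0353 tΔY 3.8637
    t=0.8075 [x] (4,2)
    t=1.8159 [y] (4,1)
    t=1.8428 [x] (3,1)
    t=2.8781 [x] (2,1)
    t=3.9133 [x] (1,1)
    t=4.9486 [x] (0,1) — stop
  → r_3 = 4.9486
beam 4: φ=45°, α=240°
  cosα=-0.5000 sinα=-0.8660 | (5,2) | tMaxX 1.5600 tMaxY 0.5427 | tΔX 2.0000 tΔY 1.1547
    t=0.5427 [y] (5,1)
    t=1.5600 [x] (4,1)
    t=1.6974 [y] (4,0) — stop
  → r_4 = 1.6974
beam 5: φ=90°, α=285°
  cosα=0.2588 sinα=-0.9659 | (5,2) | tMaxX 0.8500 tMaxY 0.4866 | tΔX 3.8637 tΔY 1.0353
    t=0.4866 [y] (5,1)
    t=0.8500 [x] (6,1) — stop
  → r_5 = 0.8500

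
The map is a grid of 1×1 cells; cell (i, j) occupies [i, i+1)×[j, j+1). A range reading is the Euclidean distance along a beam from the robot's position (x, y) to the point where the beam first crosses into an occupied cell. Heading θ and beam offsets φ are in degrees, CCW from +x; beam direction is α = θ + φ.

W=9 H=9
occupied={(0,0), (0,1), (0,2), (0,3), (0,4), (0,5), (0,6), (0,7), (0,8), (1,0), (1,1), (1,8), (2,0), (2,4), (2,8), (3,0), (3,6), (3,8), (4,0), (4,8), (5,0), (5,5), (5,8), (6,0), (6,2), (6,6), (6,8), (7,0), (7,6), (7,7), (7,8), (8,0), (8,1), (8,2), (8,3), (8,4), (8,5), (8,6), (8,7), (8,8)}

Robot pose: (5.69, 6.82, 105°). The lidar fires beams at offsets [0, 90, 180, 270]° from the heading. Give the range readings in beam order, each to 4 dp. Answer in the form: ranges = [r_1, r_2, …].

beam 1: φ=0°, α=105°
  direction (-0.2588, 0.9659); cell (5,6); t to first gridline: x 2.6660, y 0.1863 (then +3.8637 / +1.0353)
    (5,7) via y @ 0.1863
    (5,8) via y @ 1.2216  # hit
  → r_1 = 1.2216
beam 2: φ=90°, α=195°
  direction (-0.9659, -0.2588); cell (5,6); t to first gridline: x 0.7143, y 3.1682 (then +1.0353 / +3.8637)
    (4,6) via x @ 0.7143
    (3,6) via x @ 1.7496  # hit
  → r_2 = 1.7496
beam 3: φ=180°, α=285°
  direction (0.2588, -0.9659); cell (5,6); t to first gridline: x 1.1977, y 0.8489 (then +3.8637 / +1.0353)
    (5,5) via y @ 0.8489  # hit
  → r_3 = 0.8489
beam 4: φ=270°, α=15°
  direction (0.9659, 0.2588); cell (5,6); t to first gridline: x 0.3209, y 0.6955 (then +1.0353 / +3.8637)
    (6,6) via x @ 0.3209  # hit
  → r_4 = 0.3209

ranges = [1.2216, 1.7496, 0.8489, 0.3209]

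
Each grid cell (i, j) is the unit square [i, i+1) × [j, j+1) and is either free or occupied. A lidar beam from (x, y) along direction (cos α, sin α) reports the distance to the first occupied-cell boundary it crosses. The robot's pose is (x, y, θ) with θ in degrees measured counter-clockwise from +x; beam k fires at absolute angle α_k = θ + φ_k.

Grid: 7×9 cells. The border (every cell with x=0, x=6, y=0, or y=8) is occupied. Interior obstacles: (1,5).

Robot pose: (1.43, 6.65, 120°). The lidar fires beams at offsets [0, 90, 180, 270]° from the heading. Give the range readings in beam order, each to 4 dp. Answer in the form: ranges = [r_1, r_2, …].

beam 1: φ=0°, α=120°
  cosα=-0.5000 sinα=0.8660 | (1,6) | tMaxX 0.8600 tMaxY 0.4041 | tΔX 2.0000 tΔY 1.1547
    t=0.4041 [y] (1,7)
    t=0.8600 [x] (0,7) — stop
  → r_1 = 0.8600
beam 2: φ=90°, α=210°
  cosα=-0.8660 sinα=-0.5000 | (1,6) | tMaxX 0.4965 tMaxY 1.3000 | tΔX 1.1547 tΔY 2.0000
    t=0.4965 [x] (0,6) — stop
  → r_2 = 0.4965
beam 3: φ=180°, α=300°
  cosα=0.5000 sinα=-0.8660 | (1,6) | tMaxX 1.1400 tMaxY 0.7506 | tΔX 2.0000 tΔY 1.1547
    t=0.7506 [y] (1,5) — stop
  → r_3 = 0.7506
beam 4: φ=270°, α=30°
  cosα=0.8660 sinα=0.5000 | (1,6) | tMaxX 0.6582 tMaxY 0.7000 | tΔX 1.1547 tΔY 2.0000
    t=0.6582 [x] (2,6)
    t=0.7000 [y] (2,7)
    t=1.8129 [x] (3,7)
    t=2.7000 [y] (3,8) — stop
  → r_4 = 2.7000

ranges = [0.8600, 0.4965, 0.7506, 2.7000]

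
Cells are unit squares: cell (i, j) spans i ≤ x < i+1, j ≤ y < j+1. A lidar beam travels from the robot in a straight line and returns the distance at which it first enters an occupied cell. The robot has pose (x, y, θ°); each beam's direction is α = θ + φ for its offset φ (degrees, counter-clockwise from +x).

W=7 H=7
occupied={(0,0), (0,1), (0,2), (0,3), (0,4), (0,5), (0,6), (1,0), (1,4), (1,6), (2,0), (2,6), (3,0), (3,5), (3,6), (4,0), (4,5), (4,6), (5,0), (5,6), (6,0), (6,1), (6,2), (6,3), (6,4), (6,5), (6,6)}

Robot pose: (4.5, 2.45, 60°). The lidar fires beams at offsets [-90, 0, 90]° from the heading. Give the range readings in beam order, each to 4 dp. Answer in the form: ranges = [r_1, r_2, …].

ranges = [1.7321, 3.0000, 3.1000]

beam 1: φ=-90°, α=330°
  d=(0.8660,-0.5000)  start (4,2)  tX=0.5774 tY=0.9000  stride 1/|dx|=1.1547 1/|dy|=2.0000
    cross x-line → (5,2), t=0.5774
    cross y-line → (5,1), t=0.9000
    cross x-line → (6,1), t=1.7321 (wall)
  → r_1 = 1.7321
beam 2: φ=0°, α=60°
  d=(0.5000,0.8660)  start (4,2)  tX=1.0000 tY=0.6351  stride 1/|dx|=2.0000 1/|dy|=1.1547
    cross y-line → (4,3), t=0.6351
    cross x-line → (5,3), t=1.0000
    cross y-line → (5,4), t=1.7898
    cross y-line → (5,5), t=2.9445
    cross x-line → (6,5), t=3.0000 (wall)
  → r_2 = 3.0000
beam 3: φ=90°, α=150°
  d=(-0.8660,0.5000)  start (4,2)  tX=0.5774 tY=1.1000  stride 1/|dx|=1.1547 1/|dy|=2.0000
    cross x-line → (3,2), t=0.5774
    cross y-line → (3,3), t=1.1000
    cross x-line → (2,3), t=1.7321
    cross x-line → (1,3), t=2.8868
    cross y-line → (1,4), t=3.1000 (wall)
  → r_3 = 3.1000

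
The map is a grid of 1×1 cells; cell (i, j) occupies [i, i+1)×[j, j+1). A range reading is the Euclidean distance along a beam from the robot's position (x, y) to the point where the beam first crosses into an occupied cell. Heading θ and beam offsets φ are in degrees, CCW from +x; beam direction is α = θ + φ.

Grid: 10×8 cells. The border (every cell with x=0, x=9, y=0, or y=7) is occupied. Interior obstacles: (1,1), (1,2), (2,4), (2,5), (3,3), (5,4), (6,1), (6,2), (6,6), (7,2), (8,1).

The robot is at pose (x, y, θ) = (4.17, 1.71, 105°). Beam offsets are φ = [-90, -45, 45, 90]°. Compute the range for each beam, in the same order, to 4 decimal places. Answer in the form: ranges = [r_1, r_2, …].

beam 1: φ=-90°, α=15°
  cosα=0.9659 sinα=0.2588 | (4,1) | tMaxX 0.8593 tMaxY 1.1205 | tΔX 1.0353 tΔY 3.8637
    t=0.8593 [x] (5,1)
    t=1.1205 [y] (5,2)
    t=1.8946 [x] (6,2) — stop
  → r_1 = 1.8946
beam 2: φ=-45°, α=60°
  cosα=0.5000 sinα=0.8660 | (4,1) | tMaxX 1.6600 tMaxY 0.3349 | tΔX 2.0000 tΔY 1.1547
    t=0.3349 [y] (4,2)
    t=1.4896 [y] (4,3)
    t=1.6600 [x] (5,3)
    t=2.6443 [y] (5,4) — stop
  → r_2 = 2.6443
beam 3: φ=45°, α=150°
  cosα=-0.8660 sinα=0.5000 | (4,1) | tMaxX 0.1963 tMaxY 0.5800 | tΔX 1.1547 tΔY 2.0000
    t=0.1963 [x] (3,1)
    t=0.5800 [y] (3,2)
    t=1.3510 [x] (2,2)
    t=2.5057 [x] (1,2) — stop
  → r_3 = 2.5057
beam 4: φ=90°, α=195°
  cosα=-0.9659 sinα=-0.2588 | (4,1) | tMaxX 0.1760 tMaxY 2.7432 | tΔX 1.0353 tΔY 3.8637
    t=0.1760 [x] (3,1)
    t=1.2113 [x] (2,1)
    t=2.2465 [x] (1,1) — stop
  → r_4 = 2.2465

ranges = [1.8946, 2.6443, 2.5057, 2.2465]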